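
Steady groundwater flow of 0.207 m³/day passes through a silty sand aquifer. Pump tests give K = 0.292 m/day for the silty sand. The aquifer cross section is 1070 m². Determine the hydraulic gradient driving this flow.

From Q = K·A·i, i = Q / (K·A) = 0.207 / (0.2920 × 1070) = 0.0006625.

0.000663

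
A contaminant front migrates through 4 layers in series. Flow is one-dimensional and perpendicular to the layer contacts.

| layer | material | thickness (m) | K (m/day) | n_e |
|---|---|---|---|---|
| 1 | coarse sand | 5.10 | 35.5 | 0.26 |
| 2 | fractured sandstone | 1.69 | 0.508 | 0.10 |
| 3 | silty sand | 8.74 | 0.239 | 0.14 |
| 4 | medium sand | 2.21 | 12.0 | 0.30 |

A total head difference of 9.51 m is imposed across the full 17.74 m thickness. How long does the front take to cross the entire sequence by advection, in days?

14.3

With flow normal to the layers, continuity requires the same specific discharge q through every layer.
Σ(b_i/K_i) = 5.10/35.5 + 1.69/0.508 + 8.74/0.239 + 2.21/12.0 = 40.22 d.
q = Δh / Σ(b_i/K_i) = 9.51 / 40.22 = 0.2364 m/day.
In each layer the seepage velocity is v_i = q/n_i, so the layer transit time is t_i = b_i·n_i / q:
  layer 1 (coarse sand): t_1 = 5.10 × 0.26 / 0.2364 = 5.608 d
  layer 2 (fractured sandstone): t_2 = 1.69 × 0.10 / 0.2364 = 0.7148 d
  layer 3 (silty sand): t_3 = 8.74 × 0.14 / 0.2364 = 5.175 d
  layer 4 (medium sand): t_4 = 2.21 × 0.30 / 0.2364 = 2.804 d
Total t = Σ t_i = 14.30 days.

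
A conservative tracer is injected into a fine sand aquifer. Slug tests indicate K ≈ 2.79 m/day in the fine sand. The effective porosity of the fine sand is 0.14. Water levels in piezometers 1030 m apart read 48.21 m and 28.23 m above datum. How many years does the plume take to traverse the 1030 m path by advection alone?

Hydraulic gradient i = (48.21 − 28.23) / 1030 = 19.98 / 1030 = 0.01940.
Darcy flux q = K · i = 2.790 × 0.01940 = 0.05412 m/day.
Seepage velocity v = q / n_e = 0.05412 / 0.14 = 0.3866 m/day.
Travel time t = L / v = 1030 / 0.3866 = 2664 days = 7.295 years.

7.29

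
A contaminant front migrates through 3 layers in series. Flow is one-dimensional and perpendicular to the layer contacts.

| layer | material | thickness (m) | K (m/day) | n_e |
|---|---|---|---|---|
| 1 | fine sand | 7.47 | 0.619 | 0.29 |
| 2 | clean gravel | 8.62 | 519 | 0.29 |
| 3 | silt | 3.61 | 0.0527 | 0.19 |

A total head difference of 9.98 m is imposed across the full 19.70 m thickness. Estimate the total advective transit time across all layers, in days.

With flow normal to the layers, continuity requires the same specific discharge q through every layer.
Σ(b_i/K_i) = 7.47/0.619 + 8.62/519 + 3.61/0.0527 = 80.59 d.
q = Δh / Σ(b_i/K_i) = 9.98 / 80.59 = 0.1238 m/day.
In each layer the seepage velocity is v_i = q/n_i, so the layer transit time is t_i = b_i·n_i / q:
  layer 1 (fine sand): t_1 = 7.47 × 0.29 / 0.1238 = 17.49 d
  layer 2 (clean gravel): t_2 = 8.62 × 0.29 / 0.1238 = 20.19 d
  layer 3 (silt): t_3 = 3.61 × 0.19 / 0.1238 = 5.538 d
Total t = Σ t_i = 43.22 days.

43.2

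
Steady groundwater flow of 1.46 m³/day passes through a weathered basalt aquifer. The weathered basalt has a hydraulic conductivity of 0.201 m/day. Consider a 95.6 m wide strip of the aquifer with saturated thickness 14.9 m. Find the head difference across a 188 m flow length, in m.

Cross-sectional area A = 95.6 × 14.9 = 1424 m².
From Q = K·A·i, i = Q / (K·A) = 1.46 / (0.2010 × 1424) = 0.005099.
Head loss Δh = i · L = 0.005099 × 188 = 0.9587 m.

0.959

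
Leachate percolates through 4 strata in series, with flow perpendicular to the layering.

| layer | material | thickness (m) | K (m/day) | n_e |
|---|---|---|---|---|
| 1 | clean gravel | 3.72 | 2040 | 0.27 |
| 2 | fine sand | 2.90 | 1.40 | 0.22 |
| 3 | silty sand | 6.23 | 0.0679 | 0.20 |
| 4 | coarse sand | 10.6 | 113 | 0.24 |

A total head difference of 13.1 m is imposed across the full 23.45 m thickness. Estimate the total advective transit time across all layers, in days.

With flow normal to the layers, continuity requires the same specific discharge q through every layer.
Σ(b_i/K_i) = 3.72/2040 + 2.90/1.40 + 6.23/0.0679 + 10.6/113 = 93.92 d.
q = Δh / Σ(b_i/K_i) = 13.1 / 93.92 = 0.1395 m/day.
In each layer the seepage velocity is v_i = q/n_i, so the layer transit time is t_i = b_i·n_i / q:
  layer 1 (clean gravel): t_1 = 3.72 × 0.27 / 0.1395 = 7.201 d
  layer 2 (fine sand): t_2 = 2.90 × 0.22 / 0.1395 = 4.574 d
  layer 3 (silty sand): t_3 = 6.23 × 0.20 / 0.1395 = 8.933 d
  layer 4 (coarse sand): t_4 = 10.6 × 0.24 / 0.1395 = 18.24 d
Total t = Σ t_i = 38.95 days.

38.9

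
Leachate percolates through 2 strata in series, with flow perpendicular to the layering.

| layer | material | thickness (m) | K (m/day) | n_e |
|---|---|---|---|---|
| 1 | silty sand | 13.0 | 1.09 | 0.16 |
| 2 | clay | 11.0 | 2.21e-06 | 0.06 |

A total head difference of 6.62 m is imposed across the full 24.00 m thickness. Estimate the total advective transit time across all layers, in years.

5640

With flow normal to the layers, continuity requires the same specific discharge q through every layer.
Σ(b_i/K_i) = 13.0/1.09 + 11.0/2.21e-06 = 4.977e+06 d.
q = Δh / Σ(b_i/K_i) = 6.62 / 4.977e+06 = 1.330e-06 m/day.
In each layer the seepage velocity is v_i = q/n_i, so the layer transit time is t_i = b_i·n_i / q:
  layer 1 (silty sand): t_1 = 13.0 × 0.16 / 1.330e-06 = 1.564e+06 d
  layer 2 (clay): t_2 = 11.0 × 0.06 / 1.330e-06 = 4.962e+05 d
Total t = Σ t_i = 2.060e+06 days = 5640 years.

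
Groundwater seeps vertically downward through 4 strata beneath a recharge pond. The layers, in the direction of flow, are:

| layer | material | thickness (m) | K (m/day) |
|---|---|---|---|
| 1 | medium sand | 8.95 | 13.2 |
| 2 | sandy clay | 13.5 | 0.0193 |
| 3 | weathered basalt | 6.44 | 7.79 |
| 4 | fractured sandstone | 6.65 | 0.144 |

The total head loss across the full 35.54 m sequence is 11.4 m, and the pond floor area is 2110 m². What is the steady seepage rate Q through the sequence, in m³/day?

32.2

Flow is perpendicular to layering, so the layers act in series and the equivalent K is the thickness-weighted harmonic mean.
Total thickness L = 8.95 + 13.5 + 6.44 + 6.65 = 35.54 m.
Σ(b_i/K_i) = 8.95/13.2 + 13.5/0.0193 + 6.44/7.79 + 6.65/0.144 = 747.2 d.
K_eq = L / Σ(b_i/K_i) = 35.54 / 747.2 = 0.04757 m/day.
Q = K_eq · A · (Δh/L) = 0.04757 × 2110 × (11.4/35.54) = 32.19 m³/day.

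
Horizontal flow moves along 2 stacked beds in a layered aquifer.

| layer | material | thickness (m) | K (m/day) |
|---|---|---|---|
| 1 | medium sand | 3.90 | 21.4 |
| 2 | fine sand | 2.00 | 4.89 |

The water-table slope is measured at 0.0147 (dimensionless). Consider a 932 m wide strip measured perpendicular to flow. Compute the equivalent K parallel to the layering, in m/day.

Flow is parallel to layering, so each bed carries its own Darcy discharge and the transmissivities add.
Σ(K_i·b_i) = 21.4×3.90 + 4.89×2.00 = 93.24 m²/day.
Total thickness b = 5.900 m, so K_eq = Σ(K_i·b_i)/b = 15.80 m/day.

15.8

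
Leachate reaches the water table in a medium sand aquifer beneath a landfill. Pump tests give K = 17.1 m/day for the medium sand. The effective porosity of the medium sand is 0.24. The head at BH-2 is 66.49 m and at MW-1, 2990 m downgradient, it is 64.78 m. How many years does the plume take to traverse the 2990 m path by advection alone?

Hydraulic gradient i = (66.49 − 64.78) / 2990 = 1.71 / 2990 = 0.0005719.
Darcy flux q = K · i = 17.10 × 0.0005719 = 0.009780 m/day.
Seepage velocity v = q / n_e = 0.009780 / 0.24 = 0.04075 m/day.
Travel time t = L / v = 2990 / 0.04075 = 73377 days = 200.9 years.

201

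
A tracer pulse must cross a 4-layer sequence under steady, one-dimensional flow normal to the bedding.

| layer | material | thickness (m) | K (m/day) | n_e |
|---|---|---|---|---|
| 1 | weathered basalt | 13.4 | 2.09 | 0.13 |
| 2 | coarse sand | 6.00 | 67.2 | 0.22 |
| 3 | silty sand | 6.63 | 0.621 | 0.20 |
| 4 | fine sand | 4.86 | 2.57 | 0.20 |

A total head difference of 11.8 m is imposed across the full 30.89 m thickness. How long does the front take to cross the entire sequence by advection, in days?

8.66

With flow normal to the layers, continuity requires the same specific discharge q through every layer.
Σ(b_i/K_i) = 13.4/2.09 + 6.00/67.2 + 6.63/0.621 + 4.86/2.57 = 19.07 d.
q = Δh / Σ(b_i/K_i) = 11.8 / 19.07 = 0.6188 m/day.
In each layer the seepage velocity is v_i = q/n_i, so the layer transit time is t_i = b_i·n_i / q:
  layer 1 (weathered basalt): t_1 = 13.4 × 0.13 / 0.6188 = 2.815 d
  layer 2 (coarse sand): t_2 = 6.00 × 0.22 / 0.6188 = 2.133 d
  layer 3 (silty sand): t_3 = 6.63 × 0.20 / 0.6188 = 2.143 d
  layer 4 (fine sand): t_4 = 4.86 × 0.20 / 0.6188 = 1.571 d
Total t = Σ t_i = 8.661 days.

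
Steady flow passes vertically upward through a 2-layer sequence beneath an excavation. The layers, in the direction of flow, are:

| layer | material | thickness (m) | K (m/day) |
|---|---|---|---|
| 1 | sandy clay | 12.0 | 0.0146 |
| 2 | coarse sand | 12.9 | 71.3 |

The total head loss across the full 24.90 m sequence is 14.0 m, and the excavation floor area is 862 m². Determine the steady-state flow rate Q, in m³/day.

14.7

Flow is perpendicular to layering, so the layers act in series and the equivalent K is the thickness-weighted harmonic mean.
Total thickness L = 12.0 + 12.9 = 24.90 m.
Σ(b_i/K_i) = 12.0/0.0146 + 12.9/71.3 = 822.1 d.
K_eq = L / Σ(b_i/K_i) = 24.90 / 822.1 = 0.03029 m/day.
Q = K_eq · A · (Δh/L) = 0.03029 × 862 × (14.0/24.90) = 14.68 m³/day.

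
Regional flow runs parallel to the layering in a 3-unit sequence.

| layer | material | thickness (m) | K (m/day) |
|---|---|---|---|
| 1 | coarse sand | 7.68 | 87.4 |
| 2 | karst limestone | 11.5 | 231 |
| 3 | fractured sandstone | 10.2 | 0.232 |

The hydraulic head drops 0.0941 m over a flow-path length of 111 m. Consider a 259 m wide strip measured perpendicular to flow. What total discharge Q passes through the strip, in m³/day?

731

Flow is parallel to layering, so each bed carries its own Darcy discharge and the transmissivities add.
Σ(K_i·b_i) = 87.4×7.68 + 231×11.5 + 0.232×10.2 = 3330 m²/day.
Hydraulic gradient i = Δh / L = 0.0941 / 111 = 0.0008477.
Q = Σ(K_i·b_i) · W · i = 3330 × 259 × 0.0008477 = 731.2 m³/day.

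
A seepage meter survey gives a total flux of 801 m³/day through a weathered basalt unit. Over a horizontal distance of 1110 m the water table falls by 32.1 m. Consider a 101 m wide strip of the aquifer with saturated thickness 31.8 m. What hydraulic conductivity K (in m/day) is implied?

Cross-sectional area A = 101 × 31.8 = 3212 m².
Hydraulic gradient i = Δh / L = 32.1 / 1110 = 0.02892.
From Q = K·A·i, K = Q / (A·i) = 801 / (3212 × 0.02892) = 8.624 m/day.

8.62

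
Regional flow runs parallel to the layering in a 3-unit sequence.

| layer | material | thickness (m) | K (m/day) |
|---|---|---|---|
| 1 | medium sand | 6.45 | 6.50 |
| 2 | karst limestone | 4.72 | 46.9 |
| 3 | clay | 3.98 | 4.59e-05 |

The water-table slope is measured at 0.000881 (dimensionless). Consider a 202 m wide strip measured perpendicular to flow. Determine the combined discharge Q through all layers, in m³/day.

Flow is parallel to layering, so each bed carries its own Darcy discharge and the transmissivities add.
Σ(K_i·b_i) = 6.50×6.45 + 46.9×4.72 + 4.59e-05×3.98 = 263.3 m²/day.
Hydraulic gradient i = 0.000881.
Q = Σ(K_i·b_i) · W · i = 263.3 × 202 × 0.0008810 = 46.86 m³/day.

46.9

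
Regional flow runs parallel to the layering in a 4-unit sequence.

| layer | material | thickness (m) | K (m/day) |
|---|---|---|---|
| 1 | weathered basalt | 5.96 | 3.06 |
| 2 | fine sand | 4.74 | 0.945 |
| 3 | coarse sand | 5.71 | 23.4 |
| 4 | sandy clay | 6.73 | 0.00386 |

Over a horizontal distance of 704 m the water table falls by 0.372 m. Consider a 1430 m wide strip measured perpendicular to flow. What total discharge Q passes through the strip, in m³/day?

Flow is parallel to layering, so each bed carries its own Darcy discharge and the transmissivities add.
Σ(K_i·b_i) = 3.06×5.96 + 0.945×4.74 + 23.4×5.71 + 0.00386×6.73 = 156.4 m²/day.
Hydraulic gradient i = Δh / L = 0.372 / 704 = 0.0005284.
Q = Σ(K_i·b_i) · W · i = 156.4 × 1430 × 0.0005284 = 118.1 m³/day.

118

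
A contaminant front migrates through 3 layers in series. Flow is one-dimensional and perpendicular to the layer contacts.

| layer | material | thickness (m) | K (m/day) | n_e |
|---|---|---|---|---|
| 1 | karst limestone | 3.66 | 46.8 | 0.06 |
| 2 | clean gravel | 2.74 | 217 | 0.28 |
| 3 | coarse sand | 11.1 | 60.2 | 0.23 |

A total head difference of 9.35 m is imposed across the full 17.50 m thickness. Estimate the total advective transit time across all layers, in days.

With flow normal to the layers, continuity requires the same specific discharge q through every layer.
Σ(b_i/K_i) = 3.66/46.8 + 2.74/217 + 11.1/60.2 = 0.2752 d.
q = Δh / Σ(b_i/K_i) = 9.35 / 0.2752 = 33.97 m/day.
In each layer the seepage velocity is v_i = q/n_i, so the layer transit time is t_i = b_i·n_i / q:
  layer 1 (karst limestone): t_1 = 3.66 × 0.06 / 33.97 = 0.006464 d
  layer 2 (clean gravel): t_2 = 2.74 × 0.28 / 33.97 = 0.02258 d
  layer 3 (coarse sand): t_3 = 11.1 × 0.23 / 33.97 = 0.07515 d
Total t = Σ t_i = 0.1042 days.

0.104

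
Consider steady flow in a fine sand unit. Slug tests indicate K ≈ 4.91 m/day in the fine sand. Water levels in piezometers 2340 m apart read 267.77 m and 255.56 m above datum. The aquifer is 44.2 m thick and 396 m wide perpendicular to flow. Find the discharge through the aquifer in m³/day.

Cross-sectional area A = 396 × 44.2 = 17503 m².
Hydraulic gradient i = (267.77 − 255.56) / 2340 = 12.21 / 2340 = 0.005218.
Darcy's law: Q = K · A · i = 4.910 × 17503 × 0.005218 = 448.4 m³/day.

448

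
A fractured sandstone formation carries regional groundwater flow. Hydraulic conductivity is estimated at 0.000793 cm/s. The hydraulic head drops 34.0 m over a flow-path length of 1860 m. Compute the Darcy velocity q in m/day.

0.0125

Convert K: 0.000793 cm/s × 864 = 0.6852 m/day.
Hydraulic gradient i = Δh / L = 34.0 / 1860 = 0.01828.
Specific discharge q = K · i = 0.6852 × 0.01828 = 0.01252 m/day.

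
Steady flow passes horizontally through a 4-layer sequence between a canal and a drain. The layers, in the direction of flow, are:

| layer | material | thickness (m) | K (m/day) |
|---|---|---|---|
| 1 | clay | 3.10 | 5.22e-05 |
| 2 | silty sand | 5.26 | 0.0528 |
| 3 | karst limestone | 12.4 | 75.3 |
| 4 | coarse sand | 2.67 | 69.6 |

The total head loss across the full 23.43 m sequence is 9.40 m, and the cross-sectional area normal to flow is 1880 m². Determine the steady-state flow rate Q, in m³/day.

0.297

Flow is perpendicular to layering, so the layers act in series and the equivalent K is the thickness-weighted harmonic mean.
Total thickness L = 3.10 + 5.26 + 12.4 + 2.67 = 23.43 m.
Σ(b_i/K_i) = 3.10/5.22e-05 + 5.26/0.0528 + 12.4/75.3 + 2.67/69.6 = 59487 d.
K_eq = L / Σ(b_i/K_i) = 23.43 / 59487 = 0.0003939 m/day.
Q = K_eq · A · (Δh/L) = 0.0003939 × 1880 × (9.40/23.43) = 0.2971 m³/day.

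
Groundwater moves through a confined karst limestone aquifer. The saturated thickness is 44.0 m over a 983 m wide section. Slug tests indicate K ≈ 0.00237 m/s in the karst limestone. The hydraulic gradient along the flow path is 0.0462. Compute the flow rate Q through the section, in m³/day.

409000

Convert K: 0.00237 m/s × 86400 = 204.8 m/day.
Cross-sectional area A = 983 × 44.0 = 43252 m².
Hydraulic gradient i = 0.0462.
Darcy's law: Q = K · A · i = 204.8 × 43252 × 0.04620 = 4.092e+05 m³/day.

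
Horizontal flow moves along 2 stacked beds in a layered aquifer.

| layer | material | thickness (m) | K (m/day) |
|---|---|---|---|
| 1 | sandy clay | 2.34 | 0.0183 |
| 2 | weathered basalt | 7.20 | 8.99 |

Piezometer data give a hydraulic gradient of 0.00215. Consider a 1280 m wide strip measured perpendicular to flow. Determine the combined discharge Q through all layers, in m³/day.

178

Flow is parallel to layering, so each bed carries its own Darcy discharge and the transmissivities add.
Σ(K_i·b_i) = 0.0183×2.34 + 8.99×7.20 = 64.77 m²/day.
Hydraulic gradient i = 0.00215.
Q = Σ(K_i·b_i) · W · i = 64.77 × 1280 × 0.002150 = 178.2 m³/day.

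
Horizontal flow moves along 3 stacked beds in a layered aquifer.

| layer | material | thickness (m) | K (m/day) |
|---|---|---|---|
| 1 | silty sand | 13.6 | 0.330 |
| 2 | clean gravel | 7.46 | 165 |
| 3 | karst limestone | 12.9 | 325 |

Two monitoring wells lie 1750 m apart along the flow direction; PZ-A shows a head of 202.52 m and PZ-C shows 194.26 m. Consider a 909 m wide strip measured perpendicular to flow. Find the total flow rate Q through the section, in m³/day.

Flow is parallel to layering, so each bed carries its own Darcy discharge and the transmissivities add.
Σ(K_i·b_i) = 0.330×13.6 + 165×7.46 + 325×12.9 = 5428 m²/day.
Hydraulic gradient i = (202.52 − 194.26) / 1750 = 8.26 / 1750 = 0.004720.
Q = Σ(K_i·b_i) · W · i = 5428 × 909 × 0.004720 = 23288 m³/day.

23300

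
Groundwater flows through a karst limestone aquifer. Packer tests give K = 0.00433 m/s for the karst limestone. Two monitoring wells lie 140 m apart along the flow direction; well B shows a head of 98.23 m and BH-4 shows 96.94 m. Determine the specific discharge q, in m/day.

3.45

Convert K: 0.00433 m/s × 86400 = 374.1 m/day.
Hydraulic gradient i = (98.23 − 96.94) / 140 = 1.29 / 140 = 0.009214.
Specific discharge q = K · i = 374.1 × 0.009214 = 3.447 m/day.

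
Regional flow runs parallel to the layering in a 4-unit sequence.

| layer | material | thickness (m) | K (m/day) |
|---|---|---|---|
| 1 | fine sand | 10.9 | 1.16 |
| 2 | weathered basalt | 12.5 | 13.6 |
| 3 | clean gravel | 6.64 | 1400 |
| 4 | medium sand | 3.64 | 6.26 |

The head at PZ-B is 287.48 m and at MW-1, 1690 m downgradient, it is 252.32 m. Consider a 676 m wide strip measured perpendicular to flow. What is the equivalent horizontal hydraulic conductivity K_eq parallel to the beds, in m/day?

282

Flow is parallel to layering, so each bed carries its own Darcy discharge and the transmissivities add.
Σ(K_i·b_i) = 1.16×10.9 + 13.6×12.5 + 1400×6.64 + 6.26×3.64 = 9501 m²/day.
Total thickness b = 33.68 m, so K_eq = Σ(K_i·b_i)/b = 282.1 m/day.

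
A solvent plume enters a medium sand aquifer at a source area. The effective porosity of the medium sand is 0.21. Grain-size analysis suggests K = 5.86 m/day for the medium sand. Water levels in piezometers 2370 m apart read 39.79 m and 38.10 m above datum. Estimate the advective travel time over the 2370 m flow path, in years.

326

Hydraulic gradient i = (39.79 − 38.10) / 2370 = 1.69 / 2370 = 0.0007131.
Darcy flux q = K · i = 5.860 × 0.0007131 = 0.004179 m/day.
Seepage velocity v = q / n_e = 0.004179 / 0.21 = 0.01990 m/day.
Travel time t = L / v = 2370 / 0.01990 = 1.191e+05 days = 326.1 years.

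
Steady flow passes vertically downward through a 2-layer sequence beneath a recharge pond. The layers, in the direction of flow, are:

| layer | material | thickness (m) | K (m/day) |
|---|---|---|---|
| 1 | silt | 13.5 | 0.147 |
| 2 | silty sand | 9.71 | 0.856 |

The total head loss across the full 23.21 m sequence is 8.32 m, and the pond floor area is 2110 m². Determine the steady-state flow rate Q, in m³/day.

Flow is perpendicular to layering, so the layers act in series and the equivalent K is the thickness-weighted harmonic mean.
Total thickness L = 13.5 + 9.71 = 23.21 m.
Σ(b_i/K_i) = 13.5/0.147 + 9.71/0.856 = 103.2 d.
K_eq = L / Σ(b_i/K_i) = 23.21 / 103.2 = 0.2249 m/day.
Q = K_eq · A · (Δh/L) = 0.2249 × 2110 × (8.32/23.21) = 170.1 m³/day.

170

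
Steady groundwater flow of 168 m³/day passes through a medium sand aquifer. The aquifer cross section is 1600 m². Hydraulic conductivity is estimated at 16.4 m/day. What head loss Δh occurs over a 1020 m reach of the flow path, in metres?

6.53

From Q = K·A·i, i = Q / (K·A) = 168 / (16.40 × 1600) = 0.006402.
Head loss Δh = i · L = 0.006402 × 1020 = 6.530 m.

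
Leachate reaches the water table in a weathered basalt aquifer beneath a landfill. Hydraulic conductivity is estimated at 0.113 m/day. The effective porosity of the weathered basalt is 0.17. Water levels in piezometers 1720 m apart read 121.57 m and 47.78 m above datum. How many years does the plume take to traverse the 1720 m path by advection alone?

Hydraulic gradient i = (121.57 − 47.78) / 1720 = 73.79 / 1720 = 0.04290.
Darcy flux q = K · i = 0.1130 × 0.04290 = 0.004848 m/day.
Seepage velocity v = q / n_e = 0.004848 / 0.17 = 0.02852 m/day.
Travel time t = L / v = 1720 / 0.02852 = 60316 days = 165.1 years.

165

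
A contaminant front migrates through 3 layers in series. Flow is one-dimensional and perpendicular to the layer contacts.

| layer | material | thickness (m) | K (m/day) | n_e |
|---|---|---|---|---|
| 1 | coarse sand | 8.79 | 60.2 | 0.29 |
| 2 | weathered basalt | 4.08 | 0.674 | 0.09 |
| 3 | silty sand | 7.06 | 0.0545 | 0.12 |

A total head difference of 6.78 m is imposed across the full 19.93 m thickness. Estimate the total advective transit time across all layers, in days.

75.3

With flow normal to the layers, continuity requires the same specific discharge q through every layer.
Σ(b_i/K_i) = 8.79/60.2 + 4.08/0.674 + 7.06/0.0545 = 135.7 d.
q = Δh / Σ(b_i/K_i) = 6.78 / 135.7 = 0.04995 m/day.
In each layer the seepage velocity is v_i = q/n_i, so the layer transit time is t_i = b_i·n_i / q:
  layer 1 (coarse sand): t_1 = 8.79 × 0.29 / 0.04995 = 51.03 d
  layer 2 (weathered basalt): t_2 = 4.08 × 0.09 / 0.04995 = 7.352 d
  layer 3 (silty sand): t_3 = 7.06 × 0.12 / 0.04995 = 16.96 d
Total t = Σ t_i = 75.35 days.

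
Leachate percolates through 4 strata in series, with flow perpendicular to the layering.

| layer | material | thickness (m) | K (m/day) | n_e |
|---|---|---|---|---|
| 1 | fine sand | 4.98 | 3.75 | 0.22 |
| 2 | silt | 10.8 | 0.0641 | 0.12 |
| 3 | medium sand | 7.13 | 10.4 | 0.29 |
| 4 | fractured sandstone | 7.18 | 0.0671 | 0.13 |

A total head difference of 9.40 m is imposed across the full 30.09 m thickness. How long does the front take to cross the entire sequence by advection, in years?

0.436

With flow normal to the layers, continuity requires the same specific discharge q through every layer.
Σ(b_i/K_i) = 4.98/3.75 + 10.8/0.0641 + 7.13/10.4 + 7.18/0.0671 = 277.5 d.
q = Δh / Σ(b_i/K_i) = 9.40 / 277.5 = 0.03387 m/day.
In each layer the seepage velocity is v_i = q/n_i, so the layer transit time is t_i = b_i·n_i / q:
  layer 1 (fine sand): t_1 = 4.98 × 0.22 / 0.03387 = 32.34 d
  layer 2 (silt): t_2 = 10.8 × 0.12 / 0.03387 = 38.26 d
  layer 3 (medium sand): t_3 = 7.13 × 0.29 / 0.03387 = 61.04 d
  layer 4 (fractured sandstone): t_4 = 7.18 × 0.13 / 0.03387 = 27.56 d
Total t = Σ t_i = 159.2 days = 0.4359 years.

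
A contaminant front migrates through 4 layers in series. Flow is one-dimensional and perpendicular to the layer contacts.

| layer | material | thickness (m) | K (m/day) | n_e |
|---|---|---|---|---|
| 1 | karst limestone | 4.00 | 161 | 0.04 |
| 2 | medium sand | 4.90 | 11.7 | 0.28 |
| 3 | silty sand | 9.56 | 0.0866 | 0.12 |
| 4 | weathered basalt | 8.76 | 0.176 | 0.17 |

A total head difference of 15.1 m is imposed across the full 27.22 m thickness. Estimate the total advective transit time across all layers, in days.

44.3

With flow normal to the layers, continuity requires the same specific discharge q through every layer.
Σ(b_i/K_i) = 4.00/161 + 4.90/11.7 + 9.56/0.0866 + 8.76/0.176 = 160.6 d.
q = Δh / Σ(b_i/K_i) = 15.1 / 160.6 = 0.09402 m/day.
In each layer the seepage velocity is v_i = q/n_i, so the layer transit time is t_i = b_i·n_i / q:
  layer 1 (karst limestone): t_1 = 4.00 × 0.04 / 0.09402 = 1.702 d
  layer 2 (medium sand): t_2 = 4.90 × 0.28 / 0.09402 = 14.59 d
  layer 3 (silty sand): t_3 = 9.56 × 0.12 / 0.09402 = 12.20 d
  layer 4 (weathered basalt): t_4 = 8.76 × 0.17 / 0.09402 = 15.84 d
Total t = Σ t_i = 44.34 days.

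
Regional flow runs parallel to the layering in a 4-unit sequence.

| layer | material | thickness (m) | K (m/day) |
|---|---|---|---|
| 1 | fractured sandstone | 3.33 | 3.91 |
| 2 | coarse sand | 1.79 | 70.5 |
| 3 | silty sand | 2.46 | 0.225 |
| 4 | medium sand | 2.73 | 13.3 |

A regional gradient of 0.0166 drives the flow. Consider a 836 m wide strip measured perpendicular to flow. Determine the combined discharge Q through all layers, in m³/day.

2440

Flow is parallel to layering, so each bed carries its own Darcy discharge and the transmissivities add.
Σ(K_i·b_i) = 3.91×3.33 + 70.5×1.79 + 0.225×2.46 + 13.3×2.73 = 176.1 m²/day.
Hydraulic gradient i = 0.0166.
Q = Σ(K_i·b_i) · W · i = 176.1 × 836 × 0.01660 = 2444 m³/day.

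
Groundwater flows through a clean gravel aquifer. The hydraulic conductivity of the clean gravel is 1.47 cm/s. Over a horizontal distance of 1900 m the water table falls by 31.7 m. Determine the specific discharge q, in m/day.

Convert K: 1.47 cm/s × 864 = 1270 m/day.
Hydraulic gradient i = Δh / L = 31.7 / 1900 = 0.01668.
Specific discharge q = K · i = 1270 × 0.01668 = 21.19 m/day.

21.2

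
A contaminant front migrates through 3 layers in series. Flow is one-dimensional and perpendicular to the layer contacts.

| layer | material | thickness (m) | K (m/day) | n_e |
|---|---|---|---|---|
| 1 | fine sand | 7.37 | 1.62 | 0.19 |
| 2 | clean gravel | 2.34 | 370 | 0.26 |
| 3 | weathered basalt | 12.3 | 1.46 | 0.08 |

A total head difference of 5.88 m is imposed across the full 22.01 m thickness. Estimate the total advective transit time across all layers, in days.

With flow normal to the layers, continuity requires the same specific discharge q through every layer.
Σ(b_i/K_i) = 7.37/1.62 + 2.34/370 + 12.3/1.46 = 12.98 d.
q = Δh / Σ(b_i/K_i) = 5.88 / 12.98 = 0.4530 m/day.
In each layer the seepage velocity is v_i = q/n_i, so the layer transit time is t_i = b_i·n_i / q:
  layer 1 (fine sand): t_1 = 7.37 × 0.19 / 0.4530 = 3.091 d
  layer 2 (clean gravel): t_2 = 2.34 × 0.26 / 0.4530 = 1.343 d
  layer 3 (weathered basalt): t_3 = 12.3 × 0.08 / 0.4530 = 2.172 d
Total t = Σ t_i = 6.607 days.

6.61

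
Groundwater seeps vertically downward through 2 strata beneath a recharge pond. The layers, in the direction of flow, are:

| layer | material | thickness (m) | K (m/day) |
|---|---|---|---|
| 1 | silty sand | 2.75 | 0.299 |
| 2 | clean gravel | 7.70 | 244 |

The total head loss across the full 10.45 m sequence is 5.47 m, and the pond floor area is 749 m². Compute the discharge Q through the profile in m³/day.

Flow is perpendicular to layering, so the layers act in series and the equivalent K is the thickness-weighted harmonic mean.
Total thickness L = 2.75 + 7.70 = 10.45 m.
Σ(b_i/K_i) = 2.75/0.299 + 7.70/244 = 9.229 d.
K_eq = L / Σ(b_i/K_i) = 10.45 / 9.229 = 1.132 m/day.
Q = K_eq · A · (Δh/L) = 1.132 × 749 × (5.47/10.45) = 443.9 m³/day.

444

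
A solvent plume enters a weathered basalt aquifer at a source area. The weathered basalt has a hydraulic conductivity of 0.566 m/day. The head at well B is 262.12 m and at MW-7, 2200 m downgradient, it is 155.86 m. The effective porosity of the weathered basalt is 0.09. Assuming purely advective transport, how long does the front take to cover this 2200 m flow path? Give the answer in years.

Hydraulic gradient i = (262.12 − 155.86) / 2200 = 106.26 / 2200 = 0.04830.
Darcy flux q = K · i = 0.5660 × 0.04830 = 0.02734 m/day.
Seepage velocity v = q / n_e = 0.02734 / 0.09 = 0.3038 m/day.
Travel time t = L / v = 2200 / 0.3038 = 7243 days = 19.83 years.

19.8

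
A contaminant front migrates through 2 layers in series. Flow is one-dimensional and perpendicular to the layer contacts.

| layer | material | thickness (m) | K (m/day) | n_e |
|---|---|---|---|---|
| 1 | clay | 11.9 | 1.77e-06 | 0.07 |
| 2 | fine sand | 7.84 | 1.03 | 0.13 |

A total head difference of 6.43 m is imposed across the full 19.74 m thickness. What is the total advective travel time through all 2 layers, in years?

With flow normal to the layers, continuity requires the same specific discharge q through every layer.
Σ(b_i/K_i) = 11.9/1.77e-06 + 7.84/1.03 = 6.723e+06 d.
q = Δh / Σ(b_i/K_i) = 6.43 / 6.723e+06 = 9.564e-07 m/day.
In each layer the seepage velocity is v_i = q/n_i, so the layer transit time is t_i = b_i·n_i / q:
  layer 1 (clay): t_1 = 11.9 × 0.07 / 9.564e-07 = 8.710e+05 d
  layer 2 (fine sand): t_2 = 7.84 × 0.13 / 9.564e-07 = 1.066e+06 d
Total t = Σ t_i = 1.937e+06 days = 5302 years.

5300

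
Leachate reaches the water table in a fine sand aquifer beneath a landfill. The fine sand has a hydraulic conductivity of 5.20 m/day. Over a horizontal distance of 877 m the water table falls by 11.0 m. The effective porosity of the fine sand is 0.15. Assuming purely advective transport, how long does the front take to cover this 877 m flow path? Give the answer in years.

5.52

Hydraulic gradient i = Δh / L = 11.0 / 877 = 0.01254.
Darcy flux q = K · i = 5.200 × 0.01254 = 0.06522 m/day.
Seepage velocity v = q / n_e = 0.06522 / 0.15 = 0.4348 m/day.
Travel time t = L / v = 877 / 0.4348 = 2017 days = 5.522 years.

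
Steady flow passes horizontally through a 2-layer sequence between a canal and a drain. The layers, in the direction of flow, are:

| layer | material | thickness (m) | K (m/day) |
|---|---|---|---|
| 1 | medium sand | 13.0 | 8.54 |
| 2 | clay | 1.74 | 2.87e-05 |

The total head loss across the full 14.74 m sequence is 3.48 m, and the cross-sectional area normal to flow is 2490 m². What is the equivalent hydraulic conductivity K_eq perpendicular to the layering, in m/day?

Flow is perpendicular to layering, so the layers act in series and the equivalent K is the thickness-weighted harmonic mean.
Total thickness L = 13.0 + 1.74 = 14.74 m.
Σ(b_i/K_i) = 13.0/8.54 + 1.74/2.87e-05 = 60629 d.
K_eq = L / Σ(b_i/K_i) = 14.74 / 60629 = 0.0002431 m/day.

0.000243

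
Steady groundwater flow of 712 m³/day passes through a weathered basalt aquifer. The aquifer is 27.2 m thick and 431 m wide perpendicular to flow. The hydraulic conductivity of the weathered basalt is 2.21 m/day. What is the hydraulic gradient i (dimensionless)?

Cross-sectional area A = 431 × 27.2 = 11723 m².
From Q = K·A·i, i = Q / (K·A) = 712 / (2.210 × 11723) = 0.02748.

0.0275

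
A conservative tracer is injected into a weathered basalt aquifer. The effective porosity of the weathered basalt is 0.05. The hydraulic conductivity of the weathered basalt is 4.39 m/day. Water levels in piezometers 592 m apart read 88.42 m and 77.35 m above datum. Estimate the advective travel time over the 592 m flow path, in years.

Hydraulic gradient i = (88.42 − 77.35) / 592 = 11.07 / 592 = 0.01870.
Darcy flux q = K · i = 4.390 × 0.01870 = 0.08209 m/day.
Seepage velocity v = q / n_e = 0.08209 / 0.05 = 1.642 m/day.
Travel time t = L / v = 592 / 1.642 = 360.6 days = 0.9872 years.

0.987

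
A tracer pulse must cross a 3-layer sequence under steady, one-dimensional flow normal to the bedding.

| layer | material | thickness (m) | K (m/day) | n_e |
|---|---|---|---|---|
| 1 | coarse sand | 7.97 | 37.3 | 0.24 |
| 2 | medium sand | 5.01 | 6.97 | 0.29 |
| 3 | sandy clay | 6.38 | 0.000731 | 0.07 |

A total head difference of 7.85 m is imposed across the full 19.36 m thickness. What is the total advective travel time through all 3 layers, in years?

With flow normal to the layers, continuity requires the same specific discharge q through every layer.
Σ(b_i/K_i) = 7.97/37.3 + 5.01/6.97 + 6.38/0.000731 = 8729 d.
q = Δh / Σ(b_i/K_i) = 7.85 / 8729 = 0.0008993 m/day.
In each layer the seepage velocity is v_i = q/n_i, so the layer transit time is t_i = b_i·n_i / q:
  layer 1 (coarse sand): t_1 = 7.97 × 0.24 / 0.0008993 = 2127 d
  layer 2 (medium sand): t_2 = 5.01 × 0.29 / 0.0008993 = 1616 d
  layer 3 (sandy clay): t_3 = 6.38 × 0.07 / 0.0008993 = 496.6 d
Total t = Σ t_i = 4239 days = 11.61 years.

11.6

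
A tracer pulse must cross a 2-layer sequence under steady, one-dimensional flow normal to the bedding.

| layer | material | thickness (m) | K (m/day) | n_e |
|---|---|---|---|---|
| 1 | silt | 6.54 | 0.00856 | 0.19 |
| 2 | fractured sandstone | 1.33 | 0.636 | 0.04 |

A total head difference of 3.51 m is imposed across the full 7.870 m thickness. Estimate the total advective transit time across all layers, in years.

With flow normal to the layers, continuity requires the same specific discharge q through every layer.
Σ(b_i/K_i) = 6.54/0.00856 + 1.33/0.636 = 766.1 d.
q = Δh / Σ(b_i/K_i) = 3.51 / 766.1 = 0.004582 m/day.
In each layer the seepage velocity is v_i = q/n_i, so the layer transit time is t_i = b_i·n_i / q:
  layer 1 (silt): t_1 = 6.54 × 0.19 / 0.004582 = 271.2 d
  layer 2 (fractured sandstone): t_2 = 1.33 × 0.04 / 0.004582 = 11.61 d
Total t = Σ t_i = 282.8 days = 0.7743 years.

0.774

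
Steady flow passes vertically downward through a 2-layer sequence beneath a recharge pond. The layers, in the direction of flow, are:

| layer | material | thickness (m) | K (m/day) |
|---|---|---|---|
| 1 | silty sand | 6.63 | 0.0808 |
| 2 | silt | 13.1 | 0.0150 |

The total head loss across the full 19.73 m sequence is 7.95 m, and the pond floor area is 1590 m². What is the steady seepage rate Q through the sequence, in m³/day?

13.2

Flow is perpendicular to layering, so the layers act in series and the equivalent K is the thickness-weighted harmonic mean.
Total thickness L = 6.63 + 13.1 = 19.73 m.
Σ(b_i/K_i) = 6.63/0.0808 + 13.1/0.0150 = 955.4 d.
K_eq = L / Σ(b_i/K_i) = 19.73 / 955.4 = 0.02065 m/day.
Q = K_eq · A · (Δh/L) = 0.02065 × 1590 × (7.95/19.73) = 13.23 m³/day.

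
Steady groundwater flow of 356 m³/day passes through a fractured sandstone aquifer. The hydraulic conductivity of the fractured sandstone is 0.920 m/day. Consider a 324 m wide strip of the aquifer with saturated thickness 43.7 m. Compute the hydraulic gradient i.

Cross-sectional area A = 324 × 43.7 = 14159 m².
From Q = K·A·i, i = Q / (K·A) = 356 / (0.9200 × 14159) = 0.02733.

0.0273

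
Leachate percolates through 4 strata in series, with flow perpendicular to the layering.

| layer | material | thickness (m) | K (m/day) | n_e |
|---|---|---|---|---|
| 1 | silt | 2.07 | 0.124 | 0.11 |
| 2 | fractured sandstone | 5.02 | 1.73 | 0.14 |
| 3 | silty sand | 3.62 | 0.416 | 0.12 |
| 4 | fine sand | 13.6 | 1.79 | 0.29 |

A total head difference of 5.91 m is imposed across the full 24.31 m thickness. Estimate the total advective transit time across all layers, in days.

With flow normal to the layers, continuity requires the same specific discharge q through every layer.
Σ(b_i/K_i) = 2.07/0.124 + 5.02/1.73 + 3.62/0.416 + 13.6/1.79 = 35.89 d.
q = Δh / Σ(b_i/K_i) = 5.91 / 35.89 = 0.1646 m/day.
In each layer the seepage velocity is v_i = q/n_i, so the layer transit time is t_i = b_i·n_i / q:
  layer 1 (silt): t_1 = 2.07 × 0.11 / 0.1646 = 1.383 d
  layer 2 (fractured sandstone): t_2 = 5.02 × 0.14 / 0.1646 = 4.269 d
  layer 3 (silty sand): t_3 = 3.62 × 0.12 / 0.1646 = 2.638 d
  layer 4 (fine sand): t_4 = 13.6 × 0.29 / 0.1646 = 23.95 d
Total t = Σ t_i = 32.24 days.

32.2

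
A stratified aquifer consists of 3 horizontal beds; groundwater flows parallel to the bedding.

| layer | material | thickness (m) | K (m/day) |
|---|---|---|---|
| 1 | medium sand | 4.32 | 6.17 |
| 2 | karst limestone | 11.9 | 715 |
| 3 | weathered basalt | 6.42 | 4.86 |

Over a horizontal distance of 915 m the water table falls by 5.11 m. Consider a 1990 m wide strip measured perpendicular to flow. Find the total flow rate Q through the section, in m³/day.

Flow is parallel to layering, so each bed carries its own Darcy discharge and the transmissivities add.
Σ(K_i·b_i) = 6.17×4.32 + 715×11.9 + 4.86×6.42 = 8566 m²/day.
Hydraulic gradient i = Δh / L = 5.11 / 915 = 0.005585.
Q = Σ(K_i·b_i) · W · i = 8566 × 1990 × 0.005585 = 95203 m³/day.

95200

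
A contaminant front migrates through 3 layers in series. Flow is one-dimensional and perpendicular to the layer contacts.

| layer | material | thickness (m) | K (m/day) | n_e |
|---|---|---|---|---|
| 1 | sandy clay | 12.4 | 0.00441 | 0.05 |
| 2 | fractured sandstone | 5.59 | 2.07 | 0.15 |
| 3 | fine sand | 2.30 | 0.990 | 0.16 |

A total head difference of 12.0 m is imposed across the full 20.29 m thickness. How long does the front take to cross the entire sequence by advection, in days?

With flow normal to the layers, continuity requires the same specific discharge q through every layer.
Σ(b_i/K_i) = 12.4/0.00441 + 5.59/2.07 + 2.30/0.990 = 2817 d.
q = Δh / Σ(b_i/K_i) = 12.0 / 2817 = 0.004260 m/day.
In each layer the seepage velocity is v_i = q/n_i, so the layer transit time is t_i = b_i·n_i / q:
  layer 1 (sandy clay): t_1 = 12.4 × 0.05 / 0.004260 = 145.5 d
  layer 2 (fractured sandstone): t_2 = 5.59 × 0.15 / 0.004260 = 196.8 d
  layer 3 (fine sand): t_3 = 2.30 × 0.16 / 0.004260 = 86.38 d
Total t = Σ t_i = 428.7 days.

429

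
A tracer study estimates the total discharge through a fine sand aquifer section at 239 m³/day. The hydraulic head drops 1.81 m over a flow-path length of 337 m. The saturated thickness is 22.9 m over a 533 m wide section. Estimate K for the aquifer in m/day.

3.65

Cross-sectional area A = 533 × 22.9 = 12206 m².
Hydraulic gradient i = Δh / L = 1.81 / 337 = 0.005371.
From Q = K·A·i, K = Q / (A·i) = 239 / (12206 × 0.005371) = 3.646 m/day.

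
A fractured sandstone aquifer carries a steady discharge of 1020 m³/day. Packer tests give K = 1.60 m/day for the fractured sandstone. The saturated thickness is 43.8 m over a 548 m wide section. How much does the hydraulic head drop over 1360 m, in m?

36.1

Cross-sectional area A = 548 × 43.8 = 24002 m².
From Q = K·A·i, i = Q / (K·A) = 1020 / (1.600 × 24002) = 0.02656.
Head loss Δh = i · L = 0.02656 × 1360 = 36.12 m.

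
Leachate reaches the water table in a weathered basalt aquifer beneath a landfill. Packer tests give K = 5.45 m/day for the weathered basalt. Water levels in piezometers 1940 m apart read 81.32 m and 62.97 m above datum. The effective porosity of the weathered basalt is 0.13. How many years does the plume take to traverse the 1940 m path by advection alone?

13.4

Hydraulic gradient i = (81.32 − 62.97) / 1940 = 18.35 / 1940 = 0.009459.
Darcy flux q = K · i = 5.450 × 0.009459 = 0.05155 m/day.
Seepage velocity v = q / n_e = 0.05155 / 0.13 = 0.3965 m/day.
Travel time t = L / v = 1940 / 0.3965 = 4892 days = 13.39 years.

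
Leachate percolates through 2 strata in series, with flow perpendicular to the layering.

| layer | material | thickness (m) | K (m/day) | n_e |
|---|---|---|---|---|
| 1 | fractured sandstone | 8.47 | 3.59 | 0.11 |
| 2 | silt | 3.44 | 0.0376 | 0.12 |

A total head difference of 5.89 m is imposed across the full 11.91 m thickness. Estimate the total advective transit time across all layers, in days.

21.4

With flow normal to the layers, continuity requires the same specific discharge q through every layer.
Σ(b_i/K_i) = 8.47/3.59 + 3.44/0.0376 = 93.85 d.
q = Δh / Σ(b_i/K_i) = 5.89 / 93.85 = 0.06276 m/day.
In each layer the seepage velocity is v_i = q/n_i, so the layer transit time is t_i = b_i·n_i / q:
  layer 1 (fractured sandstone): t_1 = 8.47 × 0.11 / 0.06276 = 14.85 d
  layer 2 (silt): t_2 = 3.44 × 0.12 / 0.06276 = 6.577 d
Total t = Σ t_i = 21.42 days.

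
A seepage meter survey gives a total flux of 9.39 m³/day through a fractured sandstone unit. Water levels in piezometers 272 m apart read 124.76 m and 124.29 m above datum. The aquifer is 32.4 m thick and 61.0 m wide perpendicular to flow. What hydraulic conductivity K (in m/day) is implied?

Cross-sectional area A = 61.0 × 32.4 = 1976 m².
Hydraulic gradient i = (124.76 − 124.29) / 272 = 0.47 / 272 = 0.001728.
From Q = K·A·i, K = Q / (A·i) = 9.39 / (1976 × 0.001728) = 2.750 m/day.

2.75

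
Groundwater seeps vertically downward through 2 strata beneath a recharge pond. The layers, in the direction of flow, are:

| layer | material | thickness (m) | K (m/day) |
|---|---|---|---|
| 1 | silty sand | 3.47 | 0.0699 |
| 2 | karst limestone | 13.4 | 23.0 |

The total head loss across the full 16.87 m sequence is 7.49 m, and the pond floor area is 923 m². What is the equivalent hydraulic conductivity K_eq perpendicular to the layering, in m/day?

Flow is perpendicular to layering, so the layers act in series and the equivalent K is the thickness-weighted harmonic mean.
Total thickness L = 3.47 + 13.4 = 16.87 m.
Σ(b_i/K_i) = 3.47/0.0699 + 13.4/23.0 = 50.22 d.
K_eq = L / Σ(b_i/K_i) = 16.87 / 50.22 = 0.3359 m/day.

0.336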